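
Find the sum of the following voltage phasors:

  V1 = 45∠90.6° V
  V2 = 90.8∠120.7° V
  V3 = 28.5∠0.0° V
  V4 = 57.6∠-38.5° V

Step 1 — Convert each phasor to rectangular form:
  V1 = 45·(cos(90.6°) + j·sin(90.6°)) = -0.4712 + j45 V
  V2 = 90.8·(cos(120.7°) + j·sin(120.7°)) = -46.36 + j78.07 V
  V3 = 28.5·(cos(0.0°) + j·sin(0.0°)) = 28.5 V
  V4 = 57.6·(cos(-38.5°) + j·sin(-38.5°)) = 45.08 - j35.86 V
Step 2 — Sum components: V_total = 26.75 + j87.22 V.
Step 3 — Convert to polar: |V_total| = 91.23 V, ∠V_total = 72.9°.

V_total = 91.23∠72.9° V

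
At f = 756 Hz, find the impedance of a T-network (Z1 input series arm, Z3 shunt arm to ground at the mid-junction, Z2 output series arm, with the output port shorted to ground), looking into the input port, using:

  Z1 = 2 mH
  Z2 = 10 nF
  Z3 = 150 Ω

Step 1 — Angular frequency: ω = 2π·f = 2π·756 = 4750 rad/s.
Step 2 — Component impedances:
  Z1: Z = jωL = j·4750·0.002 = 0 + j9.5 Ω
  Z2: Z = 1/(jωC) = -j/(ω·C) = 0 - j2.105e+04 Ω
  Z3: Z = R = 150 Ω
Step 3 — With the output port shorted to ground, the output series arm Z2 runs from the junction to ground; the shunt arm Z3 also runs from the junction to ground. They appear in parallel: Z3 || Z2 = 150 - j1.069 Ω.
Step 4 — Series with input arm Z1: Z_in = Z1 + (Z3 || Z2) = 150 + j8.431 Ω = 150.2∠3.2° Ω.

Z = 150 + j8.431 Ω = 150.2∠3.2° Ω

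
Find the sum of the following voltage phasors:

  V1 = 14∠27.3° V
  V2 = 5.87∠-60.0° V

Step 1 — Convert each phasor to rectangular form:
  V1 = 14·(cos(27.3°) + j·sin(27.3°)) = 12.44 + j6.421 V
  V2 = 5.87·(cos(-60.0°) + j·sin(-60.0°)) = 2.935 - j5.084 V
Step 2 — Sum components: V_total = 15.38 + j1.338 V.
Step 3 — Convert to polar: |V_total| = 15.43 V, ∠V_total = 5.0°.

V_total = 15.43∠5.0° V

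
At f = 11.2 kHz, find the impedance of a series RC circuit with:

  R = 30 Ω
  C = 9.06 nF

Step 1 — Angular frequency: ω = 2π·f = 2π·1.12e+04 = 7.037e+04 rad/s.
Step 2 — Component impedances:
  R: Z = R = 30 Ω
  C: Z = 1/(jωC) = -j/(ω·C) = 0 - j1568 Ω
Step 3 — Series combination: Z_total = R + C = 30 - j1568 Ω = 1569∠-88.9° Ω.

Z = 30 - j1568 Ω = 1569∠-88.9° Ω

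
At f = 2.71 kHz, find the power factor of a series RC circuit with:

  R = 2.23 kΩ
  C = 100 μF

Step 1 — Angular frequency: ω = 2π·f = 2π·2710 = 1.703e+04 rad/s.
Step 2 — Component impedances:
  R: Z = R = 2230 Ω
  C: Z = 1/(jωC) = -j/(ω·C) = 0 - j0.5873 Ω
Step 3 — Series combination: Z_total = R + C = 2230 - j0.5873 Ω = 2230∠-0.0° Ω.
Step 4 — Power factor: PF = cos(φ) = Re(Z)/|Z| = 2230/2230 = 1.
Step 5 — Type: Im(Z) = -0.5873 ⇒ leading (phase φ = -0.0°).

PF = 1 (leading, φ = -0.0°)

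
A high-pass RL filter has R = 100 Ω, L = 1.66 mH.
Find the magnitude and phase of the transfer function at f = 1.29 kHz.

Step 1 — Angular frequency: ω = 2π·1290 = 8105 rad/s.
Step 2 — Transfer function: H(jω) = jωL/(R + jωL).
Step 3 — Numerator jωL = j·13.45; denominator R + jωL = 100 + j13.45.
Step 4 — H = 0.01778 + j0.1322.
Step 5 — Magnitude: |H| = 0.1333 (-17.5 dB); phase: φ = 82.3°.

|H| = 0.1333 (-17.5 dB), φ = 82.3°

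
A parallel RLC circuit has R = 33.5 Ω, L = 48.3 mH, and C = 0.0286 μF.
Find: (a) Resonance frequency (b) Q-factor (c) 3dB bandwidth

Step 1 — Resonance: ω₀ = 1/√(LC) = 1/√(0.0483·2.86e-08) = 2.691e+04 rad/s.
Step 2 — f₀ = ω₀/(2π) = 4282 Hz.
Step 3 — Parallel Q: Q = R/(ω₀L) = 33.5/(2.691e+04·0.0483) = 0.02578.
Step 4 — Bandwidth: Δω = ω₀/Q = 1.044e+06 rad/s; BW = Δω/(2π) = 1.661e+05 Hz.

(a) f₀ = 4282 Hz  (b) Q = 0.02578  (c) BW = 1.661e+05 Hz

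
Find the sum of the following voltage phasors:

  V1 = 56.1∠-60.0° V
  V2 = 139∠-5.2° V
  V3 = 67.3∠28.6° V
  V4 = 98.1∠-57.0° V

Step 1 — Convert each phasor to rectangular form:
  V1 = 56.1·(cos(-60.0°) + j·sin(-60.0°)) = 28.05 - j48.58 V
  V2 = 139·(cos(-5.2°) + j·sin(-5.2°)) = 138.4 - j12.6 V
  V3 = 67.3·(cos(28.6°) + j·sin(28.6°)) = 59.09 + j32.22 V
  V4 = 98.1·(cos(-57.0°) + j·sin(-57.0°)) = 53.43 - j82.27 V
Step 2 — Sum components: V_total = 279 - j111.2 V.
Step 3 — Convert to polar: |V_total| = 300.4 V, ∠V_total = -21.7°.

V_total = 300.4∠-21.7° V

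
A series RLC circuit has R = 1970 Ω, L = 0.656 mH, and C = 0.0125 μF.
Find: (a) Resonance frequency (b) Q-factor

Step 1 — Resonance condition Im(Z)=0 gives ω₀ = 1/√(LC).
Step 2 — ω₀ = 1/√(0.000656·1.25e-08) = 3.492e+05 rad/s.
Step 3 — f₀ = ω₀/(2π) = 5.558e+04 Hz.
Step 4 — Series Q: Q = ω₀L/R = 3.492e+05·0.000656/1970 = 0.1163.

(a) f₀ = 5.558e+04 Hz  (b) Q = 0.1163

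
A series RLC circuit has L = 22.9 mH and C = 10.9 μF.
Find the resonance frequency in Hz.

Step 1 — Resonance condition Im(Z)=0 gives ω₀ = 1/√(LC).
Step 2 — ω₀ = 1/√(0.0229·1.09e-05) = 2002 rad/s.
Step 3 — f₀ = ω₀/(2π) = 318.6 Hz.

f₀ = 318.6 Hz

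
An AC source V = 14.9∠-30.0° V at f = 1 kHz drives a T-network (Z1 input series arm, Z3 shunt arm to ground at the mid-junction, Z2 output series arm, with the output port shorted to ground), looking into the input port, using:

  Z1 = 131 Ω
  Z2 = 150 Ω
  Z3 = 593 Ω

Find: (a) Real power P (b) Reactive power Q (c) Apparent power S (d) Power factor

Step 1 — Angular frequency: ω = 2π·f = 2π·1000 = 6283 rad/s.
Step 2 — Component impedances:
  Z1: Z = R = 131 Ω
  Z2: Z = R = 150 Ω
  Z3: Z = R = 593 Ω
Step 3 — With the output port shorted to ground, the output series arm Z2 runs from the junction to ground; the shunt arm Z3 also runs from the junction to ground. They appear in parallel: Z3 || Z2 = 119.7 Ω.
Step 4 — Series with input arm Z1: Z_in = Z1 + (Z3 || Z2) = 250.7 Ω = 250.7∠0.0° Ω.
Step 5 — Source phasor: V = 14.9∠-30.0° V = 12.9 - j7.45 V.
Step 6 — Current: I = V / Z = 0.05147 - j0.02971 A = 0.05943∠-30.0° A.
Step 7 — Complex power: S = V·I* = 0.8855 VA.
Step 8 — Real power: P = Re(S) = 0.8855 W.
Step 9 — Reactive power: Q = Im(S) = 0 VAR.
Step 10 — Apparent power: |S| = 0.8855 VA.
Step 11 — Power factor: PF = P/|S| = 1 (unity).

(a) P = 0.8855 W  (b) Q = 0 VAR  (c) S = 0.8855 VA  (d) PF = 1 (unity)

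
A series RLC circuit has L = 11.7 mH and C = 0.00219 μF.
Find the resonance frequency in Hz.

Step 1 — Resonance condition Im(Z)=0 gives ω₀ = 1/√(LC).
Step 2 — ω₀ = 1/√(0.0117·2.19e-09) = 1.976e+05 rad/s.
Step 3 — f₀ = ω₀/(2π) = 3.144e+04 Hz.

f₀ = 3.144e+04 Hz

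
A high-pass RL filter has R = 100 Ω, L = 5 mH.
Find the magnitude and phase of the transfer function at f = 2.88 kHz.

Step 1 — Angular frequency: ω = 2π·2880 = 1.81e+04 rad/s.
Step 2 — Transfer function: H(jω) = jωL/(R + jωL).
Step 3 — Numerator jωL = j·90.48; denominator R + jωL = 100 + j90.48.
Step 4 — H = 0.4501 + j0.4975.
Step 5 — Magnitude: |H| = 0.6709 (-3.5 dB); phase: φ = 47.9°.

|H| = 0.6709 (-3.5 dB), φ = 47.9°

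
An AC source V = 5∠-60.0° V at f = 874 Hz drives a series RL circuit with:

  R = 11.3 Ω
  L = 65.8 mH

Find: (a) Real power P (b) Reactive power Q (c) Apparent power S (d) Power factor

Step 1 — Angular frequency: ω = 2π·f = 2π·874 = 5492 rad/s.
Step 2 — Component impedances:
  R: Z = R = 11.3 Ω
  L: Z = jωL = j·5492·0.0658 = 0 + j361.3 Ω
Step 3 — Series combination: Z_total = R + L = 11.3 + j361.3 Ω = 361.5∠88.2° Ω.
Step 4 — Source phasor: V = 5∠-60.0° V = 2.5 - j4.33 V.
Step 5 — Current: I = V / Z = -0.01176 - j0.007286 A = 0.01383∠-148.2° A.
Step 6 — Complex power: S = V·I* = 0.002162 + j0.06912 VA.
Step 7 — Real power: P = Re(S) = 0.002162 W.
Step 8 — Reactive power: Q = Im(S) = 0.06912 VAR.
Step 9 — Apparent power: |S| = 0.06915 VA.
Step 10 — Power factor: PF = P/|S| = 0.03126 (lagging).

(a) P = 0.002162 W  (b) Q = 0.06912 VAR  (c) S = 0.06915 VA  (d) PF = 0.03126 (lagging)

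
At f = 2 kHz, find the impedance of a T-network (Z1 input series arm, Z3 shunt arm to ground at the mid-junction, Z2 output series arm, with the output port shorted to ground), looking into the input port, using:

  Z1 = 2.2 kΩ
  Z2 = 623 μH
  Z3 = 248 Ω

Step 1 — Angular frequency: ω = 2π·f = 2π·2000 = 1.257e+04 rad/s.
Step 2 — Component impedances:
  Z1: Z = R = 2200 Ω
  Z2: Z = jωL = j·1.257e+04·0.000623 = 0 + j7.829 Ω
  Z3: Z = R = 248 Ω
Step 3 — With the output port shorted to ground, the output series arm Z2 runs from the junction to ground; the shunt arm Z3 also runs from the junction to ground. They appear in parallel: Z3 || Z2 = 0.2469 + j7.821 Ω.
Step 4 — Series with input arm Z1: Z_in = Z1 + (Z3 || Z2) = 2200 + j7.821 Ω = 2200∠0.2° Ω.

Z = 2200 + j7.821 Ω = 2200∠0.2° Ω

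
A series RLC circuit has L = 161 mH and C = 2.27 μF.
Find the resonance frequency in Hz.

Step 1 — Resonance condition Im(Z)=0 gives ω₀ = 1/√(LC).
Step 2 — ω₀ = 1/√(0.161·2.27e-06) = 1654 rad/s.
Step 3 — f₀ = ω₀/(2π) = 263.3 Hz.

f₀ = 263.3 Hz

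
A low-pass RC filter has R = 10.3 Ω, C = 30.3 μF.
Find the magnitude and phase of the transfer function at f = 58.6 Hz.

Step 1 — Angular frequency: ω = 2π·58.6 = 368.2 rad/s.
Step 2 — Transfer function: H(jω) = 1/(1 + jωRC).
Step 3 — Denominator: 1 + jωRC = 1 + j·368.2·10.3·3.03e-05 = 1 + j0.1149.
Step 4 — H = 0.987 - j0.1134.
Step 5 — Magnitude: |H| = 0.9935 (-0.1 dB); phase: φ = -6.6°.

|H| = 0.9935 (-0.1 dB), φ = -6.6°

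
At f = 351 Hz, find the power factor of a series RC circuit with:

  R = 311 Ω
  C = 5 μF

Step 1 — Angular frequency: ω = 2π·f = 2π·351 = 2205 rad/s.
Step 2 — Component impedances:
  R: Z = R = 311 Ω
  C: Z = 1/(jωC) = -j/(ω·C) = 0 - j90.69 Ω
Step 3 — Series combination: Z_total = R + C = 311 - j90.69 Ω = 324∠-16.3° Ω.
Step 4 — Power factor: PF = cos(φ) = Re(Z)/|Z| = 311/323.95 = 0.96.
Step 5 — Type: Im(Z) = -90.69 ⇒ leading (phase φ = -16.3°).

PF = 0.96 (leading, φ = -16.3°)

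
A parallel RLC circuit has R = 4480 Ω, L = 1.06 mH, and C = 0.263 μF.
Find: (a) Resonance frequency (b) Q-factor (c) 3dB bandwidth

Step 1 — Resonance: ω₀ = 1/√(LC) = 1/√(0.00106·2.63e-07) = 5.989e+04 rad/s.
Step 2 — f₀ = ω₀/(2π) = 9532 Hz.
Step 3 — Parallel Q: Q = R/(ω₀L) = 4480/(5.989e+04·0.00106) = 70.57.
Step 4 — Bandwidth: Δω = ω₀/Q = 848.7 rad/s; BW = Δω/(2π) = 135.1 Hz.

(a) f₀ = 9532 Hz  (b) Q = 70.57  (c) BW = 135.1 Hz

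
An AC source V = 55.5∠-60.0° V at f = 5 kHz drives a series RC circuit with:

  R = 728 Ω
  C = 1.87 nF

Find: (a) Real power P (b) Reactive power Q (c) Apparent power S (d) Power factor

Step 1 — Angular frequency: ω = 2π·f = 2π·5000 = 3.142e+04 rad/s.
Step 2 — Component impedances:
  R: Z = R = 728 Ω
  C: Z = 1/(jωC) = -j/(ω·C) = 0 - j1.702e+04 Ω
Step 3 — Series combination: Z_total = R + C = 728 - j1.702e+04 Ω = 1.704e+04∠-87.6° Ω.
Step 4 — Source phasor: V = 55.5∠-60.0° V = 27.75 - j48.06 V.
Step 5 — Current: I = V / Z = 0.002888 + j0.001507 A = 0.003258∠27.6° A.
Step 6 — Complex power: S = V·I* = 0.007725 - j0.1806 VA.
Step 7 — Real power: P = Re(S) = 0.007725 W.
Step 8 — Reactive power: Q = Im(S) = -0.1806 VAR.
Step 9 — Apparent power: |S| = 0.1808 VA.
Step 10 — Power factor: PF = P/|S| = 0.04273 (leading).

(a) P = 0.007725 W  (b) Q = -0.1806 VAR  (c) S = 0.1808 VA  (d) PF = 0.04273 (leading)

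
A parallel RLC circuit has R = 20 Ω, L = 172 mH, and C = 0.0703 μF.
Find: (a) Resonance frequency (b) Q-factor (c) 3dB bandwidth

Step 1 — Resonance: ω₀ = 1/√(LC) = 1/√(0.172·7.03e-08) = 9094 rad/s.
Step 2 — f₀ = ω₀/(2π) = 1447 Hz.
Step 3 — Parallel Q: Q = R/(ω₀L) = 20/(9094·0.172) = 0.01279.
Step 4 — Bandwidth: Δω = ω₀/Q = 7.112e+05 rad/s; BW = Δω/(2π) = 1.132e+05 Hz.

(a) f₀ = 1447 Hz  (b) Q = 0.01279  (c) BW = 1.132e+05 Hz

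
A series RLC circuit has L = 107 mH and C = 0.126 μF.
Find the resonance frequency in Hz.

Step 1 — Resonance condition Im(Z)=0 gives ω₀ = 1/√(LC).
Step 2 — ω₀ = 1/√(0.107·1.26e-07) = 8612 rad/s.
Step 3 — f₀ = ω₀/(2π) = 1371 Hz.

f₀ = 1371 Hz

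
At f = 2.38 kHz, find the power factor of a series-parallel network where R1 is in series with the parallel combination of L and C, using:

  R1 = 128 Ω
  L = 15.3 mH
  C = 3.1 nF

Step 1 — Angular frequency: ω = 2π·f = 2π·2380 = 1.495e+04 rad/s.
Step 2 — Component impedances:
  R1: Z = R = 128 Ω
  L: Z = jωL = j·1.495e+04·0.0153 = 0 + j228.8 Ω
  C: Z = 1/(jωC) = -j/(ω·C) = 0 - j2.157e+04 Ω
Step 3 — Parallel branch: L || C = 1/(1/L + 1/C) = 0 + j231.2 Ω.
Step 4 — Series with R1: Z_total = R1 + (L || C) = 128 + j231.2 Ω = 264.3∠61.0° Ω.
Step 5 — Power factor: PF = cos(φ) = Re(Z)/|Z| = 128/264.3 = 0.4843.
Step 6 — Type: Im(Z) = 231.2 ⇒ lagging (phase φ = 61.0°).

PF = 0.4843 (lagging, φ = 61.0°)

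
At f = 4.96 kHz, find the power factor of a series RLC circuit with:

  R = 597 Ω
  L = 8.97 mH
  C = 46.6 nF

Step 1 — Angular frequency: ω = 2π·f = 2π·4960 = 3.116e+04 rad/s.
Step 2 — Component impedances:
  R: Z = R = 597 Ω
  L: Z = jωL = j·3.116e+04·0.00897 = 0 + j279.5 Ω
  C: Z = 1/(jωC) = -j/(ω·C) = 0 - j688.6 Ω
Step 3 — Series combination: Z_total = R + L + C = 597 - j409 Ω = 723.7∠-34.4° Ω.
Step 4 — Power factor: PF = cos(φ) = Re(Z)/|Z| = 597/723.7 = 0.8249.
Step 5 — Type: Im(Z) = -409 ⇒ leading (phase φ = -34.4°).

PF = 0.8249 (leading, φ = -34.4°)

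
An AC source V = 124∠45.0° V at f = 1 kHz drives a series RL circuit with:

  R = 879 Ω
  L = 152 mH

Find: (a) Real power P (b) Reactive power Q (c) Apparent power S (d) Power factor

Step 1 — Angular frequency: ω = 2π·f = 2π·1000 = 6283 rad/s.
Step 2 — Component impedances:
  R: Z = R = 879 Ω
  L: Z = jωL = j·6283·0.152 = 0 + j955 Ω
Step 3 — Series combination: Z_total = R + L = 879 + j955 Ω = 1298∠47.4° Ω.
Step 4 — Source phasor: V = 124∠45.0° V = 87.68 + j87.68 V.
Step 5 — Current: I = V / Z = 0.09545 - j0.003958 A = 0.09553∠-2.4° A.
Step 6 — Complex power: S = V·I* = 8.022 + j8.716 VA.
Step 7 — Real power: P = Re(S) = 8.022 W.
Step 8 — Reactive power: Q = Im(S) = 8.716 VAR.
Step 9 — Apparent power: |S| = 11.85 VA.
Step 10 — Power factor: PF = P/|S| = 0.6772 (lagging).

(a) P = 8.022 W  (b) Q = 8.716 VAR  (c) S = 11.85 VA  (d) PF = 0.6772 (lagging)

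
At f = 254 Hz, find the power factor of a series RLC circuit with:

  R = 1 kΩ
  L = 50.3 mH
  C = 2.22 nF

Step 1 — Angular frequency: ω = 2π·f = 2π·254 = 1596 rad/s.
Step 2 — Component impedances:
  R: Z = R = 1000 Ω
  L: Z = jωL = j·1596·0.0503 = 0 + j80.28 Ω
  C: Z = 1/(jωC) = -j/(ω·C) = 0 - j2.822e+05 Ω
Step 3 — Series combination: Z_total = R + L + C = 1000 - j2.822e+05 Ω = 2.822e+05∠-89.8° Ω.
Step 4 — Power factor: PF = cos(φ) = Re(Z)/|Z| = 1000/2.822e+05 = 0.003544.
Step 5 — Type: Im(Z) = -2.822e+05 ⇒ leading (phase φ = -89.8°).

PF = 0.003544 (leading, φ = -89.8°)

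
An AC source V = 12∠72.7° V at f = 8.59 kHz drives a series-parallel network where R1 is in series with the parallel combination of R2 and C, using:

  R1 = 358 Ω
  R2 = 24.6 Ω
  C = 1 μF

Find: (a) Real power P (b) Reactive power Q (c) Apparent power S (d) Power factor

Step 1 — Angular frequency: ω = 2π·f = 2π·8590 = 5.397e+04 rad/s.
Step 2 — Component impedances:
  R1: Z = R = 358 Ω
  R2: Z = R = 24.6 Ω
  C: Z = 1/(jωC) = -j/(ω·C) = 0 - j18.53 Ω
Step 3 — Parallel branch: R2 || C = 1/(1/R2 + 1/C) = 8.904 - j11.82 Ω.
Step 4 — Series with R1: Z_total = R1 + (R2 || C) = 366.9 - j11.82 Ω = 367.1∠-1.8° Ω.
Step 5 — Source phasor: V = 12∠72.7° V = 3.568 + j11.46 V.
Step 6 — Current: I = V / Z = 0.008711 + j0.03151 A = 0.03269∠74.5° A.
Step 7 — Complex power: S = V·I* = 0.3921 - j0.01263 VA.
Step 8 — Real power: P = Re(S) = 0.3921 W.
Step 9 — Reactive power: Q = Im(S) = -0.01263 VAR.
Step 10 — Apparent power: |S| = 0.3923 VA.
Step 11 — Power factor: PF = P/|S| = 0.9995 (leading).

(a) P = 0.3921 W  (b) Q = -0.01263 VAR  (c) S = 0.3923 VA  (d) PF = 0.9995 (leading)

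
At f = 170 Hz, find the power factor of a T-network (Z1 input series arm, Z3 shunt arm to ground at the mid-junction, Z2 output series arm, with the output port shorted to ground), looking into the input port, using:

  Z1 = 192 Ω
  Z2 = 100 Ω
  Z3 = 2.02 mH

Step 1 — Angular frequency: ω = 2π·f = 2π·170 = 1068 rad/s.
Step 2 — Component impedances:
  Z1: Z = R = 192 Ω
  Z2: Z = R = 100 Ω
  Z3: Z = jωL = j·1068·0.00202 = 0 + j2.158 Ω
Step 3 — With the output port shorted to ground, the output series arm Z2 runs from the junction to ground; the shunt arm Z3 also runs from the junction to ground. They appear in parallel: Z3 || Z2 = 0.04653 + j2.157 Ω.
Step 4 — Series with input arm Z1: Z_in = Z1 + (Z3 || Z2) = 192 + j2.157 Ω = 192.1∠0.6° Ω.
Step 5 — Power factor: PF = cos(φ) = Re(Z)/|Z| = 192.05/192.06 = 0.9999.
Step 6 — Type: Im(Z) = 2.157 ⇒ lagging (phase φ = 0.6°).

PF = 0.9999 (lagging, φ = 0.6°)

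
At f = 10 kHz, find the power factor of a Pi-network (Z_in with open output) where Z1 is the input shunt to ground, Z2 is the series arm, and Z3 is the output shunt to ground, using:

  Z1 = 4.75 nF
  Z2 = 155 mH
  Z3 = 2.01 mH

Step 1 — Angular frequency: ω = 2π·f = 2π·1e+04 = 6.283e+04 rad/s.
Step 2 — Component impedances:
  Z1: Z = 1/(jωC) = -j/(ω·C) = 0 - j3351 Ω
  Z2: Z = jωL = j·6.283e+04·0.155 = 0 + j9739 Ω
  Z3: Z = jωL = j·6.283e+04·0.00201 = 0 + j126.3 Ω
Step 3 — With open output, the series arm Z2 and the output shunt Z3 appear in series to ground: Z2 + Z3 = 0 + j9865 Ω.
Step 4 — Parallel with input shunt Z1: Z_in = Z1 || (Z2 + Z3) = 0 - j5074 Ω = 5074∠-90.0° Ω.
Step 5 — Power factor: PF = cos(φ) = Re(Z)/|Z| = 0/5074 = 0.
Step 6 — Type: Im(Z) = -5074 ⇒ leading (phase φ = -90.0°).

PF = 0 (leading, φ = -90.0°)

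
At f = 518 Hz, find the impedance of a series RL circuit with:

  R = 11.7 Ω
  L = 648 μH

Step 1 — Angular frequency: ω = 2π·f = 2π·518 = 3255 rad/s.
Step 2 — Component impedances:
  R: Z = R = 11.7 Ω
  L: Z = jωL = j·3255·0.000648 = 0 + j2.109 Ω
Step 3 — Series combination: Z_total = R + L = 11.7 + j2.109 Ω = 11.89∠10.2° Ω.

Z = 11.7 + j2.109 Ω = 11.89∠10.2° Ω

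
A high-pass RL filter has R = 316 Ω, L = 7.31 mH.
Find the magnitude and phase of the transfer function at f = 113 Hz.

Step 1 — Angular frequency: ω = 2π·113 = 710 rad/s.
Step 2 — Transfer function: H(jω) = jωL/(R + jωL).
Step 3 — Numerator jωL = j·5.19; denominator R + jωL = 316 + j5.19.
Step 4 — H = 0.0002697 + j0.01642.
Step 5 — Magnitude: |H| = 0.01642 (-35.7 dB); phase: φ = 89.1°.

|H| = 0.01642 (-35.7 dB), φ = 89.1°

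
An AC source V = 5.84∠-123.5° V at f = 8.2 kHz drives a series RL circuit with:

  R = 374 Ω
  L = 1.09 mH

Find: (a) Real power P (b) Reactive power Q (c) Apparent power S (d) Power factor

Step 1 — Angular frequency: ω = 2π·f = 2π·8200 = 5.152e+04 rad/s.
Step 2 — Component impedances:
  R: Z = R = 374 Ω
  L: Z = jωL = j·5.152e+04·0.00109 = 0 + j56.16 Ω
Step 3 — Series combination: Z_total = R + L = 374 + j56.16 Ω = 378.2∠8.5° Ω.
Step 4 — Source phasor: V = 5.84∠-123.5° V = -3.223 - j4.87 V.
Step 5 — Current: I = V / Z = -0.01034 - j0.01147 A = 0.01544∠-132.0° A.
Step 6 — Complex power: S = V·I* = 0.08918 + j0.01339 VA.
Step 7 — Real power: P = Re(S) = 0.08918 W.
Step 8 — Reactive power: Q = Im(S) = 0.01339 VAR.
Step 9 — Apparent power: |S| = 0.09018 VA.
Step 10 — Power factor: PF = P/|S| = 0.9889 (lagging).

(a) P = 0.08918 W  (b) Q = 0.01339 VAR  (c) S = 0.09018 VA  (d) PF = 0.9889 (lagging)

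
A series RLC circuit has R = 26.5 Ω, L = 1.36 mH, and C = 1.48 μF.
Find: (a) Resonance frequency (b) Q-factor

Step 1 — Resonance condition Im(Z)=0 gives ω₀ = 1/√(LC).
Step 2 — ω₀ = 1/√(0.00136·1.48e-06) = 2.229e+04 rad/s.
Step 3 — f₀ = ω₀/(2π) = 3547 Hz.
Step 4 — Series Q: Q = ω₀L/R = 2.229e+04·0.00136/26.5 = 1.144.

(a) f₀ = 3547 Hz  (b) Q = 1.144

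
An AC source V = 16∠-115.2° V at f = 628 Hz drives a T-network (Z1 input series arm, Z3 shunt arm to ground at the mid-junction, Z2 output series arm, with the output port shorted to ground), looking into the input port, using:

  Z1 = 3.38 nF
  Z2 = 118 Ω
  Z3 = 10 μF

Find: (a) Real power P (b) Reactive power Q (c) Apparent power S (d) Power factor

Step 1 — Angular frequency: ω = 2π·f = 2π·628 = 3946 rad/s.
Step 2 — Component impedances:
  Z1: Z = 1/(jωC) = -j/(ω·C) = 0 - j7.498e+04 Ω
  Z2: Z = R = 118 Ω
  Z3: Z = 1/(jωC) = -j/(ω·C) = 0 - j25.34 Ω
Step 3 — With the output port shorted to ground, the output series arm Z2 runs from the junction to ground; the shunt arm Z3 also runs from the junction to ground. They appear in parallel: Z3 || Z2 = 5.203 - j24.23 Ω.
Step 4 — Series with input arm Z1: Z_in = Z1 + (Z3 || Z2) = 5.203 - j7.5e+04 Ω = 7.5e+04∠-90.0° Ω.
Step 5 — Source phasor: V = 16∠-115.2° V = -6.812 - j14.48 V.
Step 6 — Current: I = V / Z = 0.000193 - j9.084e-05 A = 0.0002133∠-25.2° A.
Step 7 — Complex power: S = V·I* = 2.368e-07 - j0.003413 VA.
Step 8 — Real power: P = Re(S) = 2.368e-07 W.
Step 9 — Reactive power: Q = Im(S) = -0.003413 VAR.
Step 10 — Apparent power: |S| = 0.003413 VA.
Step 11 — Power factor: PF = P/|S| = 6.937e-05 (leading).

(a) P = 2.368e-07 W  (b) Q = -0.003413 VAR  (c) S = 0.003413 VA  (d) PF = 6.937e-05 (leading)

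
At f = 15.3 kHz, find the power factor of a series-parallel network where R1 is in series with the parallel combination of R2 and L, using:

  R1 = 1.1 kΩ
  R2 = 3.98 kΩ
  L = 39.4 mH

Step 1 — Angular frequency: ω = 2π·f = 2π·1.53e+04 = 9.613e+04 rad/s.
Step 2 — Component impedances:
  R1: Z = R = 1100 Ω
  R2: Z = R = 3980 Ω
  L: Z = jωL = j·9.613e+04·0.0394 = 0 + j3788 Ω
Step 3 — Parallel branch: R2 || L = 1/(1/R2 + 1/L) = 1891 + j1988 Ω.
Step 4 — Series with R1: Z_total = R1 + (R2 || L) = 2991 + j1988 Ω = 3592∠33.6° Ω.
Step 5 — Power factor: PF = cos(φ) = Re(Z)/|Z| = 2991.5/3591.6 = 0.8329.
Step 6 — Type: Im(Z) = 1988 ⇒ lagging (phase φ = 33.6°).

PF = 0.8329 (lagging, φ = 33.6°)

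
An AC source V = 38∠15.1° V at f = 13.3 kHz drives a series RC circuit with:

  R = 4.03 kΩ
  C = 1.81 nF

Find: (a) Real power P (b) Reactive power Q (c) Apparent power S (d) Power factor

Step 1 — Angular frequency: ω = 2π·f = 2π·1.33e+04 = 8.357e+04 rad/s.
Step 2 — Component impedances:
  R: Z = R = 4030 Ω
  C: Z = 1/(jωC) = -j/(ω·C) = 0 - j6611 Ω
Step 3 — Series combination: Z_total = R + C = 4030 - j6611 Ω = 7743∠-58.6° Ω.
Step 4 — Source phasor: V = 38∠15.1° V = 36.69 + j9.899 V.
Step 5 — Current: I = V / Z = 0.001375 + j0.004711 A = 0.004908∠73.7° A.
Step 6 — Complex power: S = V·I* = 0.09707 - j0.1592 VA.
Step 7 — Real power: P = Re(S) = 0.09707 W.
Step 8 — Reactive power: Q = Im(S) = -0.1592 VAR.
Step 9 — Apparent power: |S| = 0.1865 VA.
Step 10 — Power factor: PF = P/|S| = 0.5205 (leading).

(a) P = 0.09707 W  (b) Q = -0.1592 VAR  (c) S = 0.1865 VA  (d) PF = 0.5205 (leading)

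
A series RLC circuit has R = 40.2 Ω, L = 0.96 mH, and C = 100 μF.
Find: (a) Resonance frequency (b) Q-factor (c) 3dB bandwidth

Step 1 — Resonance: ω₀ = 1/√(LC) = 1/√(0.00096·0.0001) = 3227 rad/s.
Step 2 — f₀ = ω₀/(2π) = 513.7 Hz.
Step 3 — Series Q: Q = ω₀L/R = 3227·0.00096/40.2 = 0.07707.
Step 4 — Bandwidth: Δω = ω₀/Q = 4.188e+04 rad/s; BW = Δω/(2π) = 6665 Hz.

(a) f₀ = 513.7 Hz  (b) Q = 0.07707  (c) BW = 6665 Hz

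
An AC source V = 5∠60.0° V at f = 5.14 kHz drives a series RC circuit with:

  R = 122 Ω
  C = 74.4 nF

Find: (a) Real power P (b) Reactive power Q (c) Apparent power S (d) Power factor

Step 1 — Angular frequency: ω = 2π·f = 2π·5140 = 3.23e+04 rad/s.
Step 2 — Component impedances:
  R: Z = R = 122 Ω
  C: Z = 1/(jωC) = -j/(ω·C) = 0 - j416.2 Ω
Step 3 — Series combination: Z_total = R + C = 122 - j416.2 Ω = 433.7∠-73.7° Ω.
Step 4 — Source phasor: V = 5∠60.0° V = 2.5 + j4.33 V.
Step 5 — Current: I = V / Z = -0.00796 + j0.00834 A = 0.01153∠133.7° A.
Step 6 — Complex power: S = V·I* = 0.01622 - j0.05532 VA.
Step 7 — Real power: P = Re(S) = 0.01622 W.
Step 8 — Reactive power: Q = Im(S) = -0.05532 VAR.
Step 9 — Apparent power: |S| = 0.05764 VA.
Step 10 — Power factor: PF = P/|S| = 0.2813 (leading).

(a) P = 0.01622 W  (b) Q = -0.05532 VAR  (c) S = 0.05764 VA  (d) PF = 0.2813 (leading)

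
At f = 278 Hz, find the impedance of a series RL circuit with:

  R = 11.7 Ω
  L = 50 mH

Step 1 — Angular frequency: ω = 2π·f = 2π·278 = 1747 rad/s.
Step 2 — Component impedances:
  R: Z = R = 11.7 Ω
  L: Z = jωL = j·1747·0.05 = 0 + j87.34 Ω
Step 3 — Series combination: Z_total = R + L = 11.7 + j87.34 Ω = 88.12∠82.4° Ω.

Z = 11.7 + j87.34 Ω = 88.12∠82.4° Ω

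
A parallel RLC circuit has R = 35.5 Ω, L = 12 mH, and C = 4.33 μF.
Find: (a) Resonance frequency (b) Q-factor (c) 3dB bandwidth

Step 1 — Resonance: ω₀ = 1/√(LC) = 1/√(0.012·4.33e-06) = 4387 rad/s.
Step 2 — f₀ = ω₀/(2π) = 698.2 Hz.
Step 3 — Parallel Q: Q = R/(ω₀L) = 35.5/(4387·0.012) = 0.6743.
Step 4 — Bandwidth: Δω = ω₀/Q = 6506 rad/s; BW = Δω/(2π) = 1035 Hz.

(a) f₀ = 698.2 Hz  (b) Q = 0.6743  (c) BW = 1035 Hz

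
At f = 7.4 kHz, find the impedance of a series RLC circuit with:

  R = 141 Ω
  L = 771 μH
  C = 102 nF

Step 1 — Angular frequency: ω = 2π·f = 2π·7400 = 4.65e+04 rad/s.
Step 2 — Component impedances:
  R: Z = R = 141 Ω
  L: Z = jωL = j·4.65e+04·0.000771 = 0 + j35.85 Ω
  C: Z = 1/(jωC) = -j/(ω·C) = 0 - j210.9 Ω
Step 3 — Series combination: Z_total = R + L + C = 141 - j175 Ω = 224.7∠-51.1° Ω.

Z = 141 - j175 Ω = 224.7∠-51.1° Ω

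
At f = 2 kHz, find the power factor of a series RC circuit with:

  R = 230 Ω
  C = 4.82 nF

Step 1 — Angular frequency: ω = 2π·f = 2π·2000 = 1.257e+04 rad/s.
Step 2 — Component impedances:
  R: Z = R = 230 Ω
  C: Z = 1/(jωC) = -j/(ω·C) = 0 - j1.651e+04 Ω
Step 3 — Series combination: Z_total = R + C = 230 - j1.651e+04 Ω = 1.651e+04∠-89.2° Ω.
Step 4 — Power factor: PF = cos(φ) = Re(Z)/|Z| = 230/1.651e+04 = 0.01393.
Step 5 — Type: Im(Z) = -1.651e+04 ⇒ leading (phase φ = -89.2°).

PF = 0.01393 (leading, φ = -89.2°)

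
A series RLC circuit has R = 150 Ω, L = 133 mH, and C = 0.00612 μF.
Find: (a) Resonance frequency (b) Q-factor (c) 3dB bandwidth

Step 1 — Resonance: ω₀ = 1/√(LC) = 1/√(0.133·6.12e-09) = 3.505e+04 rad/s.
Step 2 — f₀ = ω₀/(2π) = 5579 Hz.
Step 3 — Series Q: Q = ω₀L/R = 3.505e+04·0.133/150 = 31.08.
Step 4 — Bandwidth: Δω = ω₀/Q = 1128 rad/s; BW = Δω/(2π) = 179.5 Hz.

(a) f₀ = 5579 Hz  (b) Q = 31.08  (c) BW = 179.5 Hz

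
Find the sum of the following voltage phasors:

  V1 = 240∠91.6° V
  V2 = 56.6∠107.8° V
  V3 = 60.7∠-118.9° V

Step 1 — Convert each phasor to rectangular form:
  V1 = 240·(cos(91.6°) + j·sin(91.6°)) = -6.701 + j239.9 V
  V2 = 56.6·(cos(107.8°) + j·sin(107.8°)) = -17.3 + j53.89 V
  V3 = 60.7·(cos(-118.9°) + j·sin(-118.9°)) = -29.34 - j53.14 V
Step 2 — Sum components: V_total = -53.34 + j240.7 V.
Step 3 — Convert to polar: |V_total| = 246.5 V, ∠V_total = 102.5°.

V_total = 246.5∠102.5° V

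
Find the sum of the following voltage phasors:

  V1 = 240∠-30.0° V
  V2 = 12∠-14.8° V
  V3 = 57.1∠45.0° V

Step 1 — Convert each phasor to rectangular form:
  V1 = 240·(cos(-30.0°) + j·sin(-30.0°)) = 207.8 - j120 V
  V2 = 12·(cos(-14.8°) + j·sin(-14.8°)) = 11.6 - j3.065 V
  V3 = 57.1·(cos(45.0°) + j·sin(45.0°)) = 40.38 + j40.38 V
Step 2 — Sum components: V_total = 259.8 - j82.69 V.
Step 3 — Convert to polar: |V_total| = 272.7 V, ∠V_total = -17.7°.

V_total = 272.7∠-17.7° V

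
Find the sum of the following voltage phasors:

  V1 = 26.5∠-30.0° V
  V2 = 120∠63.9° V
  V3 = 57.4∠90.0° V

Step 1 — Convert each phasor to rectangular form:
  V1 = 26.5·(cos(-30.0°) + j·sin(-30.0°)) = 22.95 - j13.25 V
  V2 = 120·(cos(63.9°) + j·sin(63.9°)) = 52.79 + j107.8 V
  V3 = 57.4·(cos(90.0°) + j·sin(90.0°)) = 0 + j57.4 V
Step 2 — Sum components: V_total = 75.74 + j151.9 V.
Step 3 — Convert to polar: |V_total| = 169.7 V, ∠V_total = 63.5°.

V_total = 169.7∠63.5° V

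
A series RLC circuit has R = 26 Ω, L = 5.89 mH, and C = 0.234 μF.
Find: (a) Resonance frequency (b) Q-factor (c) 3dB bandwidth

Step 1 — Resonance: ω₀ = 1/√(LC) = 1/√(0.00589·2.34e-07) = 2.694e+04 rad/s.
Step 2 — f₀ = ω₀/(2π) = 4287 Hz.
Step 3 — Series Q: Q = ω₀L/R = 2.694e+04·0.00589/26 = 6.102.
Step 4 — Bandwidth: Δω = ω₀/Q = 4414 rad/s; BW = Δω/(2π) = 702.6 Hz.

(a) f₀ = 4287 Hz  (b) Q = 6.102  (c) BW = 702.6 Hz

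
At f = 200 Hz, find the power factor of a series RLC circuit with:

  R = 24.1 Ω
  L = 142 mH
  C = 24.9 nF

Step 1 — Angular frequency: ω = 2π·f = 2π·200 = 1257 rad/s.
Step 2 — Component impedances:
  R: Z = R = 24.1 Ω
  L: Z = jωL = j·1257·0.142 = 0 + j178.4 Ω
  C: Z = 1/(jωC) = -j/(ω·C) = 0 - j3.196e+04 Ω
Step 3 — Series combination: Z_total = R + L + C = 24.1 - j3.178e+04 Ω = 3.178e+04∠-90.0° Ω.
Step 4 — Power factor: PF = cos(φ) = Re(Z)/|Z| = 24.1/3.178e+04 = 0.0007583.
Step 5 — Type: Im(Z) = -3.178e+04 ⇒ leading (phase φ = -90.0°).

PF = 0.0007583 (leading, φ = -90.0°)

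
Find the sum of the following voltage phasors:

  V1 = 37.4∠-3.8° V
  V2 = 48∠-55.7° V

Step 1 — Convert each phasor to rectangular form:
  V1 = 37.4·(cos(-3.8°) + j·sin(-3.8°)) = 37.32 - j2.479 V
  V2 = 48·(cos(-55.7°) + j·sin(-55.7°)) = 27.05 - j39.65 V
Step 2 — Sum components: V_total = 64.37 - j42.13 V.
Step 3 — Convert to polar: |V_total| = 76.93 V, ∠V_total = -33.2°.

V_total = 76.93∠-33.2° V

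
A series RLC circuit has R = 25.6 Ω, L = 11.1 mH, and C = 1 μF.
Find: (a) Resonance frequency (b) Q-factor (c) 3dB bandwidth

Step 1 — Resonance: ω₀ = 1/√(LC) = 1/√(0.0111·1e-06) = 9492 rad/s.
Step 2 — f₀ = ω₀/(2π) = 1511 Hz.
Step 3 — Series Q: Q = ω₀L/R = 9492·0.0111/25.6 = 4.115.
Step 4 — Bandwidth: Δω = ω₀/Q = 2306 rad/s; BW = Δω/(2π) = 367.1 Hz.

(a) f₀ = 1511 Hz  (b) Q = 4.115  (c) BW = 367.1 Hz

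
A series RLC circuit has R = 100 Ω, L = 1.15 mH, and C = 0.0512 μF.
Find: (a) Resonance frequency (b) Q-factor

Step 1 — Resonance condition Im(Z)=0 gives ω₀ = 1/√(LC).
Step 2 — ω₀ = 1/√(0.00115·5.12e-08) = 1.303e+05 rad/s.
Step 3 — f₀ = ω₀/(2π) = 2.074e+04 Hz.
Step 4 — Series Q: Q = ω₀L/R = 1.303e+05·0.00115/100 = 1.499.

(a) f₀ = 2.074e+04 Hz  (b) Q = 1.499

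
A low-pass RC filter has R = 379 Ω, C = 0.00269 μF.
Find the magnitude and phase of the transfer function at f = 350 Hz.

Step 1 — Angular frequency: ω = 2π·350 = 2199 rad/s.
Step 2 — Transfer function: H(jω) = 1/(1 + jωRC).
Step 3 — Denominator: 1 + jωRC = 1 + j·2199·379·2.69e-09 = 1 + j0.002242.
Step 4 — H = 1 - j0.002242.
Step 5 — Magnitude: |H| = 1 (-0.0 dB); phase: φ = -0.1°.

|H| = 1 (-0.0 dB), φ = -0.1°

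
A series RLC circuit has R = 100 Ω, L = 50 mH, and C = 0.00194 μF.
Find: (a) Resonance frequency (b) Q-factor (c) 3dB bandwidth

Step 1 — Resonance: ω₀ = 1/√(LC) = 1/√(0.05·1.94e-09) = 1.015e+05 rad/s.
Step 2 — f₀ = ω₀/(2π) = 1.616e+04 Hz.
Step 3 — Series Q: Q = ω₀L/R = 1.015e+05·0.05/100 = 50.77.
Step 4 — Bandwidth: Δω = ω₀/Q = 2000 rad/s; BW = Δω/(2π) = 318.3 Hz.

(a) f₀ = 1.616e+04 Hz  (b) Q = 50.77  (c) BW = 318.3 Hz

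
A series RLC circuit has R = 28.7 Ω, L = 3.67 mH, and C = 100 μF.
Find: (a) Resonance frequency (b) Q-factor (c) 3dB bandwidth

Step 1 — Resonance condition Im(Z)=0 gives ω₀ = 1/√(LC).
Step 2 — ω₀ = 1/√(0.00367·0.0001) = 1651 rad/s.
Step 3 — f₀ = ω₀/(2π) = 262.7 Hz.
Step 4 — Series Q: Q = ω₀L/R = 1651·0.00367/28.7 = 0.2111.
Step 5 — 3dB bandwidth: Δω = ω₀/Q = 7820 rad/s; BW = Δω/(2π) = 1245 Hz.

(a) f₀ = 262.7 Hz  (b) Q = 0.2111  (c) BW = 1245 Hz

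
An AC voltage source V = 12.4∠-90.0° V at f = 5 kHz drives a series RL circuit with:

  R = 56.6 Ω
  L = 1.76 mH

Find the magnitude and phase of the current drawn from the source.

Step 1 — Angular frequency: ω = 2π·f = 2π·5000 = 3.142e+04 rad/s.
Step 2 — Component impedances:
  R: Z = R = 56.6 Ω
  L: Z = jωL = j·3.142e+04·0.00176 = 0 + j55.29 Ω
Step 3 — Series combination: Z_total = R + L = 56.6 + j55.29 Ω = 79.13∠44.3° Ω.
Step 4 — Source phasor: V = 12.4∠-90.0° V = 0 - j12.4 V.
Step 5 — Ohm's law: I = V / Z_total = (0 - j12.4) / (56.6 + j55.29) = -0.1095 - j0.1121 A.
Step 6 — Convert to polar: |I| = 0.1567 A, ∠I = -134.3°.

I = 0.1567∠-134.3° A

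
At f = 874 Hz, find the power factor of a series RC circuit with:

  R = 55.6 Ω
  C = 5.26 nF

Step 1 — Angular frequency: ω = 2π·f = 2π·874 = 5492 rad/s.
Step 2 — Component impedances:
  R: Z = R = 55.6 Ω
  C: Z = 1/(jωC) = -j/(ω·C) = 0 - j3.462e+04 Ω
Step 3 — Series combination: Z_total = R + C = 55.6 - j3.462e+04 Ω = 3.462e+04∠-89.9° Ω.
Step 4 — Power factor: PF = cos(φ) = Re(Z)/|Z| = 55.6/3.462e+04 = 0.001606.
Step 5 — Type: Im(Z) = -3.462e+04 ⇒ leading (phase φ = -89.9°).

PF = 0.001606 (leading, φ = -89.9°)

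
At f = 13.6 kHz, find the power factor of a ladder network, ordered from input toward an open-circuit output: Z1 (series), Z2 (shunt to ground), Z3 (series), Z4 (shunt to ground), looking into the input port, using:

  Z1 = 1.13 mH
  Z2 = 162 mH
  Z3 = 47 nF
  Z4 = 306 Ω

Step 1 — Angular frequency: ω = 2π·f = 2π·1.36e+04 = 8.545e+04 rad/s.
Step 2 — Component impedances:
  Z1: Z = jωL = j·8.545e+04·0.00113 = 0 + j96.56 Ω
  Z2: Z = jωL = j·8.545e+04·0.162 = 0 + j1.384e+04 Ω
  Z3: Z = 1/(jωC) = -j/(ω·C) = 0 - j249 Ω
  Z4: Z = R = 306 Ω
Step 3 — Ladder network (open output): work backward from the far end, alternating series and parallel combinations. Z_in = 317.2 - j149.9 Ω = 350.8∠-25.3° Ω.
Step 4 — Power factor: PF = cos(φ) = Re(Z)/|Z| = 317.2/350.8 = 0.9042.
Step 5 — Type: Im(Z) = -149.9 ⇒ leading (phase φ = -25.3°).

PF = 0.9042 (leading, φ = -25.3°)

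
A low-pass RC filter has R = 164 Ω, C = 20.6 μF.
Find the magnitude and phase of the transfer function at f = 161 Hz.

Step 1 — Angular frequency: ω = 2π·161 = 1012 rad/s.
Step 2 — Transfer function: H(jω) = 1/(1 + jωRC).
Step 3 — Denominator: 1 + jωRC = 1 + j·1012·164·2.06e-05 = 1 + j3.418.
Step 4 — H = 0.07887 - j0.2695.
Step 5 — Magnitude: |H| = 0.2808 (-11.0 dB); phase: φ = -73.7°.

|H| = 0.2808 (-11.0 dB), φ = -73.7°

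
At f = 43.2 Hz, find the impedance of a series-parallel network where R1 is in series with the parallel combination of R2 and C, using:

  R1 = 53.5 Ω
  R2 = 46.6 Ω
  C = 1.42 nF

Step 1 — Angular frequency: ω = 2π·f = 2π·43.2 = 271.4 rad/s.
Step 2 — Component impedances:
  R1: Z = R = 53.5 Ω
  R2: Z = R = 46.6 Ω
  C: Z = 1/(jωC) = -j/(ω·C) = 0 - j2.594e+06 Ω
Step 3 — Parallel branch: R2 || C = 1/(1/R2 + 1/C) = 46.6 - j0.000837 Ω.
Step 4 — Series with R1: Z_total = R1 + (R2 || C) = 100.1 - j0.000837 Ω = 100.1∠-0.0° Ω.

Z = 100.1 - j0.000837 Ω = 100.1∠-0.0° Ω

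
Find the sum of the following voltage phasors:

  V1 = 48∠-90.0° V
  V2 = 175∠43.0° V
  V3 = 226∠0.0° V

Step 1 — Convert each phasor to rectangular form:
  V1 = 48·(cos(-90.0°) + j·sin(-90.0°)) = 0 - j48 V
  V2 = 175·(cos(43.0°) + j·sin(43.0°)) = 128 + j119.3 V
  V3 = 226·(cos(0.0°) + j·sin(0.0°)) = 226 V
Step 2 — Sum components: V_total = 354 + j71.35 V.
Step 3 — Convert to polar: |V_total| = 361.1 V, ∠V_total = 11.4°.

V_total = 361.1∠11.4° V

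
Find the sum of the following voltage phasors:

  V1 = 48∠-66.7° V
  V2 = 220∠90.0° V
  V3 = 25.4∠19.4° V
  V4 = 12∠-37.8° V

Step 1 — Convert each phasor to rectangular form:
  V1 = 48·(cos(-66.7°) + j·sin(-66.7°)) = 18.99 - j44.09 V
  V2 = 220·(cos(90.0°) + j·sin(90.0°)) = 0 + j220 V
  V3 = 25.4·(cos(19.4°) + j·sin(19.4°)) = 23.96 + j8.437 V
  V4 = 12·(cos(-37.8°) + j·sin(-37.8°)) = 9.482 - j7.355 V
Step 2 — Sum components: V_total = 52.43 + j177 V.
Step 3 — Convert to polar: |V_total| = 184.6 V, ∠V_total = 73.5°.

V_total = 184.6∠73.5° V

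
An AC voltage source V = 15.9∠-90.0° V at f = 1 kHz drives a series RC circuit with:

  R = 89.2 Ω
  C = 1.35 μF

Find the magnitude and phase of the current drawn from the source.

Step 1 — Angular frequency: ω = 2π·f = 2π·1000 = 6283 rad/s.
Step 2 — Component impedances:
  R: Z = R = 89.2 Ω
  C: Z = 1/(jωC) = -j/(ω·C) = 0 - j117.9 Ω
Step 3 — Series combination: Z_total = R + C = 89.2 - j117.9 Ω = 147.8∠-52.9° Ω.
Step 4 — Source phasor: V = 15.9∠-90.0° V = 0 - j15.9 V.
Step 5 — Ohm's law: I = V / Z_total = (0 - j15.9) / (89.2 - j117.9) = 0.08577 - j0.06489 A.
Step 6 — Convert to polar: |I| = 0.1076 A, ∠I = -37.1°.

I = 0.1076∠-37.1° A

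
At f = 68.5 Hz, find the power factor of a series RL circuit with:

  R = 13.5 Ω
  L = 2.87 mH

Step 1 — Angular frequency: ω = 2π·f = 2π·68.5 = 430.4 rad/s.
Step 2 — Component impedances:
  R: Z = R = 13.5 Ω
  L: Z = jωL = j·430.4·0.00287 = 0 + j1.235 Ω
Step 3 — Series combination: Z_total = R + L = 13.5 + j1.235 Ω = 13.56∠5.2° Ω.
Step 4 — Power factor: PF = cos(φ) = Re(Z)/|Z| = 13.5/13.5564 = 0.9958.
Step 5 — Type: Im(Z) = 1.235 ⇒ lagging (phase φ = 5.2°).

PF = 0.9958 (lagging, φ = 5.2°)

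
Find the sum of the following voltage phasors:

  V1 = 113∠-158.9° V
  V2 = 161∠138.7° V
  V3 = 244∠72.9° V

Step 1 — Convert each phasor to rectangular form:
  V1 = 113·(cos(-158.9°) + j·sin(-158.9°)) = -105.4 - j40.68 V
  V2 = 161·(cos(138.7°) + j·sin(138.7°)) = -121 + j106.3 V
  V3 = 244·(cos(72.9°) + j·sin(72.9°)) = 71.75 + j233.2 V
Step 2 — Sum components: V_total = -154.6 + j298.8 V.
Step 3 — Convert to polar: |V_total| = 336.4 V, ∠V_total = 117.4°.

V_total = 336.4∠117.4° V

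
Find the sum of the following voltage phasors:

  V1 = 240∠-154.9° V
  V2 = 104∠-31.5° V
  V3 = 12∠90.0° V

Step 1 — Convert each phasor to rectangular form:
  V1 = 240·(cos(-154.9°) + j·sin(-154.9°)) = -217.3 - j101.8 V
  V2 = 104·(cos(-31.5°) + j·sin(-31.5°)) = 88.67 - j54.34 V
  V3 = 12·(cos(90.0°) + j·sin(90.0°)) = 0 + j12 V
Step 2 — Sum components: V_total = -128.7 - j144.1 V.
Step 3 — Convert to polar: |V_total| = 193.2 V, ∠V_total = -131.8°.

V_total = 193.2∠-131.8° V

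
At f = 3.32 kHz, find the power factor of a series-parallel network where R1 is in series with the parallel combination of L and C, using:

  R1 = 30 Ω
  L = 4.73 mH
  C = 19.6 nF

Step 1 — Angular frequency: ω = 2π·f = 2π·3320 = 2.086e+04 rad/s.
Step 2 — Component impedances:
  R1: Z = R = 30 Ω
  L: Z = jωL = j·2.086e+04·0.00473 = 0 + j98.67 Ω
  C: Z = 1/(jωC) = -j/(ω·C) = 0 - j2446 Ω
Step 3 — Parallel branch: L || C = 1/(1/L + 1/C) = 0 + j102.8 Ω.
Step 4 — Series with R1: Z_total = R1 + (L || C) = 30 + j102.8 Ω = 107.1∠73.7° Ω.
Step 5 — Power factor: PF = cos(φ) = Re(Z)/|Z| = 30/107.1 = 0.2801.
Step 6 — Type: Im(Z) = 102.8 ⇒ lagging (phase φ = 73.7°).

PF = 0.2801 (lagging, φ = 73.7°)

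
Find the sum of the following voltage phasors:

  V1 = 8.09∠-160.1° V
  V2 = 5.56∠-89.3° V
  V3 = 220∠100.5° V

Step 1 — Convert each phasor to rectangular form:
  V1 = 8.09·(cos(-160.1°) + j·sin(-160.1°)) = -7.607 - j2.754 V
  V2 = 5.56·(cos(-89.3°) + j·sin(-89.3°)) = 0.06793 - j5.56 V
  V3 = 220·(cos(100.5°) + j·sin(100.5°)) = -40.09 + j216.3 V
Step 2 — Sum components: V_total = -47.63 + j208 V.
Step 3 — Convert to polar: |V_total| = 213.4 V, ∠V_total = 102.9°.

V_total = 213.4∠102.9° V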